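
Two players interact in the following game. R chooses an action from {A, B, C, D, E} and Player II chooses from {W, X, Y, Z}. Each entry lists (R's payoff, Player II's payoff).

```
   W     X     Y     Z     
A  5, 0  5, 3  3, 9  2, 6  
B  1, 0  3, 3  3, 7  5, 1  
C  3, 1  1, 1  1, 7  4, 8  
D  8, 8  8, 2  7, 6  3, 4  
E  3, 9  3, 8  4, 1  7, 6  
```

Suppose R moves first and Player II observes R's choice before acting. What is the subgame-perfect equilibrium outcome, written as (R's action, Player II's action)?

Player II best-responds to each possible R move:
- A: BR = Y, leader payoff 3.
- B: BR = Y, leader payoff 3.
- C: BR = Z, leader payoff 4.
- D: BR = W, leader payoff 8.
- E: BR = W, leader payoff 3.
Among 3, 3, 4, 8, 3, the best is 8 at D. Subgame-perfect outcome: (D, W) with payoffs (8, 8).

(D, W)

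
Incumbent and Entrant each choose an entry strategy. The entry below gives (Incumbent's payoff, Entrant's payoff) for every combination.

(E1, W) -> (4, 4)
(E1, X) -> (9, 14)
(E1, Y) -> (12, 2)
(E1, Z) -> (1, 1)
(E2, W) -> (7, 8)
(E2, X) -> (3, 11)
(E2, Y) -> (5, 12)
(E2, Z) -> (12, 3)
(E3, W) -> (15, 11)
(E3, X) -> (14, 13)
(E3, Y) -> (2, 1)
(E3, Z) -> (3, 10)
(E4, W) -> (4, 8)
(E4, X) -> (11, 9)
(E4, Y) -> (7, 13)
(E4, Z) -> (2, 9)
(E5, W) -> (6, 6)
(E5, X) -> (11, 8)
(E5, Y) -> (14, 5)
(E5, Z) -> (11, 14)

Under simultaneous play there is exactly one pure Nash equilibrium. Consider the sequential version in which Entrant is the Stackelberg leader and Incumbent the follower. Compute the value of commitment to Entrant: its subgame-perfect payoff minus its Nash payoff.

Incumbent best-responds to each possible Entrant move:
- W → Incumbent plays E3 (best of 4, 7, 15, 4, 6); Entrant gets 11.
- X → Incumbent plays E3 (best of 9, 3, 14, 11, 11); Entrant gets 13.
- Y → Incumbent plays E5 (best of 12, 5, 2, 7, 14); Entrant gets 5.
- Z → Incumbent plays E2 (best of 1, 12, 3, 2, 11); Entrant gets 3.
Maximizing over 11, 13, 5, 3, Entrant chooses X. Subgame-perfect outcome: (E3, X) with payoffs (14, 13).
Now find the simultaneous Nash equilibrium.
Incumbent's best replies: W→E3; X→E3; Y→E5; Z→E2.
Entrant's best replies: E1→X; E2→Y; E3→X; E4→Y; E5→Z.
Only (E3, X) has each player best-responding; Nash payoffs (14, 13).
Entrant's commitment gain: 13 − 13 = 0.

0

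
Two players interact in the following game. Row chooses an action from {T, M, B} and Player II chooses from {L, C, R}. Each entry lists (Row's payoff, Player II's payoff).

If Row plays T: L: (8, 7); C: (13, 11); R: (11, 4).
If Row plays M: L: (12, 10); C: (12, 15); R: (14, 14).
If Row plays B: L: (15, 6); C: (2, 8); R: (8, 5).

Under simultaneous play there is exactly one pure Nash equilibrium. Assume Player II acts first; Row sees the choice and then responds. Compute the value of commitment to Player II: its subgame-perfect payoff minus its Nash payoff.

3

Work backward from Row's decision.
- L: BR = B, leader payoff 6.
- C: BR = T, leader payoff 11.
- R: BR = M, leader payoff 14.
Player II's induced payoffs are 6, 11, 14, so Player II commits to R. Subgame-perfect outcome: (M, R) with payoffs (14, 14).
Now find the simultaneous Nash equilibrium.
Row's best replies: L→B; C→T; R→M.
Player II's best replies: T→C; M→C; B→C.
Only (T, C) has each player best-responding; Nash payoffs (13, 11).
Player II's commitment gain: 14 − 11 = 3.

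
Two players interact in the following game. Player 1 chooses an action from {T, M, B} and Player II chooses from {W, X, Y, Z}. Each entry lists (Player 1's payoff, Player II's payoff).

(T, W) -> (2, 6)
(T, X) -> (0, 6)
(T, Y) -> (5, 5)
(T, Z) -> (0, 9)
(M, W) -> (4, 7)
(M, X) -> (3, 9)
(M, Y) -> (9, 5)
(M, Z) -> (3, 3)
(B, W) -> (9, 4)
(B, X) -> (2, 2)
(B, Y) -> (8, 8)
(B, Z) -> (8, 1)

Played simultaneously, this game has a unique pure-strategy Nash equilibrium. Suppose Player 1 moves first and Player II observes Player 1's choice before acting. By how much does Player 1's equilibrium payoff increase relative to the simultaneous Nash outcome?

Work backward from Player II's decision.
- T → Player II plays Z (best of 6, 6, 5, 9); Player 1 gets 0.
- M → Player II plays X (best of 7, 9, 5, 3); Player 1 gets 3.
- B → Player II plays Y (best of 4, 2, 8, 1); Player 1 gets 8.
Among 0, 3, 8, the best is 8 at B. Subgame-perfect outcome: (B, Y) with payoffs (8, 8).
For the simultaneous game, intersect best replies.
Player 1's best replies: W→B; X→M; Y→M; Z→B.
Player II's best replies: T→Z; M→X; B→Y.
Only (M, X) has each player best-responding; Nash payoffs (3, 9).
Player 1's commitment gain: 8 − 3 = 5.

5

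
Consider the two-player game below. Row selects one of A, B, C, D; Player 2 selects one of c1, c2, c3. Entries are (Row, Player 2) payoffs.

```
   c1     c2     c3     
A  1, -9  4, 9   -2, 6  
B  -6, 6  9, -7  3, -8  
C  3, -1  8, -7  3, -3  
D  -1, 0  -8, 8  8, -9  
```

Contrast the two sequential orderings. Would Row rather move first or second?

first

If Row leads: Player 2's best replies are A→c2, B→c1, C→c1, D→c2; Row's induced payoffs 4, -6, 3, -8; outcome (A, c2), payoffs (4, 9).
If Player 2 leads: Row's best replies are c1→C, c2→B, c3→D; Player 2's induced payoffs -1, -7, -9; outcome (C, c1), payoffs (3, -1).
Row gets 4 moving first and 3 moving second, so Row prefers to move first.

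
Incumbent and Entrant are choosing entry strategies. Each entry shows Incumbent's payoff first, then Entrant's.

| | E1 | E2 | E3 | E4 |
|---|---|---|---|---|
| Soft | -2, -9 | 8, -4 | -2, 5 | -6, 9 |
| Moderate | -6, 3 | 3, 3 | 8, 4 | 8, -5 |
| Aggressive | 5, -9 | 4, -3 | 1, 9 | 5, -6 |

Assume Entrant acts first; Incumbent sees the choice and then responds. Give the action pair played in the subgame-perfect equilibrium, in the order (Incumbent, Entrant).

Backward induction with Entrant moving first.
- E1 → Incumbent plays Aggressive (best of -2, -6, 5); Entrant gets -9.
- E2 → Incumbent plays Soft (best of 8, 3, 4); Entrant gets -4.
- E3 → Incumbent plays Moderate (best of -2, 8, 1); Entrant gets 4.
- E4 → Incumbent plays Moderate (best of -6, 8, 5); Entrant gets -5.
Among -9, -4, 4, -5, the best is 4 at E3. Subgame-perfect outcome: (Moderate, E3) with payoffs (8, 4).

(Moderate, E3)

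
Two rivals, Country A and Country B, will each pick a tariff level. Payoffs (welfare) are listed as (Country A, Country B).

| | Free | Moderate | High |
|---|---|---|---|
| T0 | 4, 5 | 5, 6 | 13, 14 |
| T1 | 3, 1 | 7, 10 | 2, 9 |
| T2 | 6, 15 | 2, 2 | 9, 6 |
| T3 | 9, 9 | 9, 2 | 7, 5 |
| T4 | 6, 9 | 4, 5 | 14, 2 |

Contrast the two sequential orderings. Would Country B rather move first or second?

second

If Country A leads: Country B's best replies are T0→High, T1→Moderate, T2→Free, T3→Free, T4→Free; Country A's induced payoffs 13, 7, 6, 9, 6; outcome (T0, High), payoffs (13, 14).
If Country B leads: Country A's best replies are Free→T3, Moderate→T3, High→T4; Country B's induced payoffs 9, 2, 2; outcome (T3, Free), payoffs (9, 9).
Country B gets 9 moving first and 14 moving second, so Country B prefers to move second.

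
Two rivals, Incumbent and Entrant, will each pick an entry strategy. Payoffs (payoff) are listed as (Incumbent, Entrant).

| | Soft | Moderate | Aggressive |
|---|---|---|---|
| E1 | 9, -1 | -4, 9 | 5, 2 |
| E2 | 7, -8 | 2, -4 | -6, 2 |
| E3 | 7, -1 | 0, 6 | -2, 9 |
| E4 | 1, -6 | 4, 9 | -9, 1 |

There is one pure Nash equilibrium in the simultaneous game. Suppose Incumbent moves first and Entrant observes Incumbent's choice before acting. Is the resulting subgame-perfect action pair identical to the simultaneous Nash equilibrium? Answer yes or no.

yes

Backward induction with Incumbent moving first.
- E1: BR = Moderate, leader payoff -4.
- E2: BR = Aggressive, leader payoff -6.
- E3: BR = Aggressive, leader payoff -2.
- E4: BR = Moderate, leader payoff 4.
Maximizing over -4, -6, -2, 4, Incumbent chooses E4. Subgame-perfect outcome: (E4, Moderate) with payoffs (4, 9).
For the simultaneous game, intersect best replies.
Incumbent's best replies: Soft→E1; Moderate→E4; Aggressive→E1.
Entrant's best replies: E1→Moderate; E2→Aggressive; E3→Aggressive; E4→Moderate.
The unique mutual best reply is (E4, Moderate), giving (4, 9).
Sequential outcome (E4, Moderate) coincides with the Nash profile (E4, Moderate).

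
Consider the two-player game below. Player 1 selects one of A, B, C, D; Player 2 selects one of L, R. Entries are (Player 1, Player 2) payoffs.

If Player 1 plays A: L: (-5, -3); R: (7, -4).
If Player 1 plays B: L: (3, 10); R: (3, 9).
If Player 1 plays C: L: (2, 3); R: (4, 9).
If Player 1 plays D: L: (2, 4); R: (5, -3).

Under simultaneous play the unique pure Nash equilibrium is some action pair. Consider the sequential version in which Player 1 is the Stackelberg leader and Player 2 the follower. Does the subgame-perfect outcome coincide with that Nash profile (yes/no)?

no

Player 2 best-responds to each possible Player 1 move:
- A: Player 2 compares -3, -4 and picks L; Player 1 would get -5.
- B: Player 2 compares 10, 9 and picks L; Player 1 would get 3.
- C: Player 2 compares 3, 9 and picks R; Player 1 would get 4.
- D: Player 2 compares 4, -3 and picks L; Player 1 would get 2.
Player 1's induced payoffs are -5, 3, 4, 2, so Player 1 commits to C. Subgame-perfect outcome: (C, R) with payoffs (4, 9).
For the simultaneous game, intersect best replies.
Player 1's best replies: L→B; R→A.
Player 2's best replies: A→L; B→L; C→R; D→L.
Only (B, L) has each player best-responding; Nash payoffs (3, 10).
Sequential outcome (C, R) differs from the Nash profile (B, L).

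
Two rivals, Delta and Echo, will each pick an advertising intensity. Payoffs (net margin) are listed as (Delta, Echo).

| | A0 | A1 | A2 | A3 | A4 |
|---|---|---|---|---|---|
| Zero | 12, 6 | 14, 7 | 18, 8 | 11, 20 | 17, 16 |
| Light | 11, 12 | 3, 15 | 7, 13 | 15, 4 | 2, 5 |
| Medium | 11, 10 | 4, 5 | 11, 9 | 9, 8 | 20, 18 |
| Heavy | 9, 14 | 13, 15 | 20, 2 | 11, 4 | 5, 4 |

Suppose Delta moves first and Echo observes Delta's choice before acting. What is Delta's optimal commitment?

Medium

Echo best-responds to each possible Delta move:
- Zero: Echo compares 6, 7, 8, 20, 16 and picks A3; Delta would get 11.
- Light: Echo compares 12, 15, 13, 4, 5 and picks A1; Delta would get 3.
- Medium: Echo compares 10, 5, 9, 8, 18 and picks A4; Delta would get 20.
- Heavy: Echo compares 14, 15, 2, 4, 4 and picks A1; Delta would get 13.
Maximizing over 11, 3, 20, 13, Delta chooses Medium. Subgame-perfect outcome: (Medium, A4) with payoffs (20, 18).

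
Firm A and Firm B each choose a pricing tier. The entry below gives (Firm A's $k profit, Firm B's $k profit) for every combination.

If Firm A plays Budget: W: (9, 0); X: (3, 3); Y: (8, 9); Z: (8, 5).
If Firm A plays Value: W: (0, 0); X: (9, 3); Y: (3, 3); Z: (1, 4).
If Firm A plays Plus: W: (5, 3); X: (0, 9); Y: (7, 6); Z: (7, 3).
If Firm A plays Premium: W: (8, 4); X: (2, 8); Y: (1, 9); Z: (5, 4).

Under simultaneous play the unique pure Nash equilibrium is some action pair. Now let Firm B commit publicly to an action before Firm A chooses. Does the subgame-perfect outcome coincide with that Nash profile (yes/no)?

yes

Backward induction with Firm B moving first.
- W: Firm A compares 9, 0, 5, 8 and picks Budget; Firm B would get 0.
- X: Firm A compares 3, 9, 0, 2 and picks Value; Firm B would get 3.
- Y: Firm A compares 8, 3, 7, 1 and picks Budget; Firm B would get 9.
- Z: Firm A compares 8, 1, 7, 5 and picks Budget; Firm B would get 5.
Maximizing over 0, 3, 9, 5, Firm B chooses Y. Subgame-perfect outcome: (Budget, Y) with payoffs (8, 9).
Now find the simultaneous Nash equilibrium.
Firm A's best replies: W→Budget; X→Value; Y→Budget; Z→Budget.
Firm B's best replies: Budget→Y; Value→Z; Plus→X; Premium→Y.
The unique mutual best reply is (Budget, Y), giving (8, 9).
Sequential outcome (Budget, Y) coincides with the Nash profile (Budget, Y).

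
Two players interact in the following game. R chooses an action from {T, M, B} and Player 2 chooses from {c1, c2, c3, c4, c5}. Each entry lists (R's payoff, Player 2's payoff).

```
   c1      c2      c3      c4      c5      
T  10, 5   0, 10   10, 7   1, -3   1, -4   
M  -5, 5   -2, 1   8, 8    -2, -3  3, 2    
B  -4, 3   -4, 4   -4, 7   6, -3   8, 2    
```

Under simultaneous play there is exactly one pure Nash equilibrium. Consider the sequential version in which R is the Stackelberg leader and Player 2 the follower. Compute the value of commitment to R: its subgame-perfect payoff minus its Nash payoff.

8

Backward induction with R moving first.
- T: BR = c2, leader payoff 0.
- M: BR = c3, leader payoff 8.
- B: BR = c3, leader payoff -4.
R's induced payoffs are 0, 8, -4, so R commits to M. Subgame-perfect outcome: (M, c3) with payoffs (8, 8).
Under simultaneous play:
R's best replies: c1→T; c2→T; c3→T; c4→B; c5→B.
Player 2's best replies: T→c2; M→c3; B→c3.
The unique mutual best reply is (T, c2), giving (0, 10).
R's commitment gain: 8 − 0 = 8.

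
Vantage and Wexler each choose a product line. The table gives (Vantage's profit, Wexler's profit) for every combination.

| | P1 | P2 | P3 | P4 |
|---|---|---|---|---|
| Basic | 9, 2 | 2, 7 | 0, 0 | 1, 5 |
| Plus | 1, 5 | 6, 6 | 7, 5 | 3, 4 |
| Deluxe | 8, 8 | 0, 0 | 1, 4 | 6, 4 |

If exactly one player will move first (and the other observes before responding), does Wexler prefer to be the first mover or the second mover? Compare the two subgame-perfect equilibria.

second

If Vantage leads: Wexler's best replies are Basic→P2, Plus→P2, Deluxe→P1; Vantage's induced payoffs 2, 6, 8; outcome (Deluxe, P1), payoffs (8, 8).
If Wexler leads: Vantage's best replies are P1→Basic, P2→Plus, P3→Plus, P4→Deluxe; Wexler's induced payoffs 2, 6, 5, 4; outcome (Plus, P2), payoffs (6, 6).
Wexler gets 6 moving first and 8 moving second, so Wexler prefers to move second.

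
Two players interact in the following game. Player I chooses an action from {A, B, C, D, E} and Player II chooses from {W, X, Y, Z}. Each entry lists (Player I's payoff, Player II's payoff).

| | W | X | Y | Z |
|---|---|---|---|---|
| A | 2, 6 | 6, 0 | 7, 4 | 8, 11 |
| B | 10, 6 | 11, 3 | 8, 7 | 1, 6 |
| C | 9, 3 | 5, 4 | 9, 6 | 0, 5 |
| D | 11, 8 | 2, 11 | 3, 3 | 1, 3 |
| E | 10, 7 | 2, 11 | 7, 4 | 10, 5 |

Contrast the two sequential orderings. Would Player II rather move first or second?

first

If Player I leads: Player II's best replies are A→Z, B→Y, C→Y, D→X, E→X; Player I's induced payoffs 8, 8, 9, 2, 2; outcome (C, Y), payoffs (9, 6).
If Player II leads: Player I's best replies are W→D, X→B, Y→C, Z→E; Player II's induced payoffs 8, 3, 6, 5; outcome (D, W), payoffs (11, 8).
Player II gets 8 moving first and 6 moving second, so Player II prefers to move first.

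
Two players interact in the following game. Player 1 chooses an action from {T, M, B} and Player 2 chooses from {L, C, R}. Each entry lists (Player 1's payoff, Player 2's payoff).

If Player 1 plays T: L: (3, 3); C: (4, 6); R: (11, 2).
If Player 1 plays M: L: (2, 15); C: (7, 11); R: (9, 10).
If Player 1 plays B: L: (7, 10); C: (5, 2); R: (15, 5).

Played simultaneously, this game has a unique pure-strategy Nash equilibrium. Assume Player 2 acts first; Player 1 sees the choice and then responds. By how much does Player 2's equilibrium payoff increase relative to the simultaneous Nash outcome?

1

Player 1 best-responds to each possible Player 2 move:
- L → Player 1 plays B (best of 3, 2, 7); Player 2 gets 10.
- C → Player 1 plays M (best of 4, 7, 5); Player 2 gets 11.
- R → Player 1 plays B (best of 11, 9, 15); Player 2 gets 5.
Among 10, 11, 5, the best is 11 at C. Subgame-perfect outcome: (M, C) with payoffs (7, 11).
Under simultaneous play:
Player 1's best replies: L→B; C→M; R→B.
Player 2's best replies: T→C; M→L; B→L.
The unique mutual best reply is (B, L), giving (7, 10).
Player 2's commitment gain: 11 − 10 = 1.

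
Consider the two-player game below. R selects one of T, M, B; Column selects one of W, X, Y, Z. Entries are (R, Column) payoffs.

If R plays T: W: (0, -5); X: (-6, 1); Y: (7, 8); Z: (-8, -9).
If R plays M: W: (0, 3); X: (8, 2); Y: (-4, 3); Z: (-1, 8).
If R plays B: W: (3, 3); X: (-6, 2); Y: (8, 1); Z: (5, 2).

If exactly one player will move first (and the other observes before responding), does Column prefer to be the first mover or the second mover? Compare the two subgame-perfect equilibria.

second

If R leads: Column's best replies are T→Y, M→Z, B→W; R's induced payoffs 7, -1, 3; outcome (T, Y), payoffs (7, 8).
If Column leads: R's best replies are W→B, X→M, Y→B, Z→B; Column's induced payoffs 3, 2, 1, 2; outcome (B, W), payoffs (3, 3).
Column gets 3 moving first and 8 moving second, so Column prefers to move second.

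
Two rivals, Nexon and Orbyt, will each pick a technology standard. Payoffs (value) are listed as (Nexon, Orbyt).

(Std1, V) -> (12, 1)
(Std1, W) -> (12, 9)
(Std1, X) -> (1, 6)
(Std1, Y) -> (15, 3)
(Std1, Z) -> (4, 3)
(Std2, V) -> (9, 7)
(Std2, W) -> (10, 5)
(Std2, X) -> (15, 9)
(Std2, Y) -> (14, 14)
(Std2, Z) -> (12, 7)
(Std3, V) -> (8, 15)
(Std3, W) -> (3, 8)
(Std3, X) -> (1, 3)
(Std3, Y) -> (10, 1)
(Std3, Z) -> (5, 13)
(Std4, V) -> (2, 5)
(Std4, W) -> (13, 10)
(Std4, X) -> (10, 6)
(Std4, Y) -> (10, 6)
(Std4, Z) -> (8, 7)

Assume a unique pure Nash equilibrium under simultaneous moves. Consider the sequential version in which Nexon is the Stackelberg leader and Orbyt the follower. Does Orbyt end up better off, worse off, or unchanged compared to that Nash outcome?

better off

Backward induction with Nexon moving first.
- Std1: Orbyt compares 1, 9, 6, 3, 3 and picks W; Nexon would get 12.
- Std2: Orbyt compares 7, 5, 9, 14, 7 and picks Y; Nexon would get 14.
- Std3: Orbyt compares 15, 8, 3, 1, 13 and picks V; Nexon would get 8.
- Std4: Orbyt compares 5, 10, 6, 6, 7 and picks W; Nexon would get 13.
Among 12, 14, 8, 13, the best is 14 at Std2. Subgame-perfect outcome: (Std2, Y) with payoffs (14, 14).
For the simultaneous game, intersect best replies.
Nexon's best replies: V→Std1; W→Std4; X→Std2; Y→Std1; Z→Std2.
Orbyt's best replies: Std1→W; Std2→Y; Std3→V; Std4→W.
Only (Std4, W) has each player best-responding; Nash payoffs (13, 10).
Orbyt earns 14 sequentially versus 10 at the Nash outcome: better off.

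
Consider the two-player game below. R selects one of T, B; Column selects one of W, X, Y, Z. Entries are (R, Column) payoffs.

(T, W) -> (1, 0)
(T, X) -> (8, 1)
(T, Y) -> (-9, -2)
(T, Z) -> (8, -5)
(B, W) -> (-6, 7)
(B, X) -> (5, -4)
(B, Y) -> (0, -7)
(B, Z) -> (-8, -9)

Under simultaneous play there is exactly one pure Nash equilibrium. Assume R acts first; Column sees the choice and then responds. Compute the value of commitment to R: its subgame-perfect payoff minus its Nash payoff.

Backward induction with R moving first.
- T: Column compares 0, 1, -2, -5 and picks X; R would get 8.
- B: Column compares 7, -4, -7, -9 and picks W; R would get -6.
Maximizing over 8, -6, R chooses T. Subgame-perfect outcome: (T, X) with payoffs (8, 1).
Now find the simultaneous Nash equilibrium.
R's best replies: W→T; X→T; Y→B; Z→T.
Column's best replies: T→X; B→W.
Only (T, X) has each player best-responding; Nash payoffs (8, 1).
R's commitment gain: 8 − 8 = 0.

0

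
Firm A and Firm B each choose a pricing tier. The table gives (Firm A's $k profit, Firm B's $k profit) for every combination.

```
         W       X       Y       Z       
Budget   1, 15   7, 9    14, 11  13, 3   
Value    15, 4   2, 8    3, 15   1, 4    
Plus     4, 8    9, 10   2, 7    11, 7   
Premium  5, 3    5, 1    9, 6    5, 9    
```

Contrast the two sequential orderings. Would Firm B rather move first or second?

If Firm A leads: Firm B's best replies are Budget→W, Value→Y, Plus→X, Premium→Z; Firm A's induced payoffs 1, 3, 9, 5; outcome (Plus, X), payoffs (9, 10).
If Firm B leads: Firm A's best replies are W→Value, X→Plus, Y→Budget, Z→Budget; Firm B's induced payoffs 4, 10, 11, 3; outcome (Budget, Y), payoffs (14, 11).
Firm B gets 11 moving first and 10 moving second, so Firm B prefers to move first.

first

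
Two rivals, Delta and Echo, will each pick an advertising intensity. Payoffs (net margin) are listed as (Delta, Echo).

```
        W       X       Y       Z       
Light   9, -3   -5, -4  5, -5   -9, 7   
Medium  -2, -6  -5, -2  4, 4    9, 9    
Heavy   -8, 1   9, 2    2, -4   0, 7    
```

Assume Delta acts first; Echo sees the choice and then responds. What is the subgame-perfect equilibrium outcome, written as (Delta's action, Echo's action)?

Backward induction with Delta moving first.
- Light: BR = Z, leader payoff -9.
- Medium: BR = Z, leader payoff 9.
- Heavy: BR = Z, leader payoff 0.
Among -9, 9, 0, the best is 9 at Medium. Subgame-perfect outcome: (Medium, Z) with payoffs (9, 9).

(Medium, Z)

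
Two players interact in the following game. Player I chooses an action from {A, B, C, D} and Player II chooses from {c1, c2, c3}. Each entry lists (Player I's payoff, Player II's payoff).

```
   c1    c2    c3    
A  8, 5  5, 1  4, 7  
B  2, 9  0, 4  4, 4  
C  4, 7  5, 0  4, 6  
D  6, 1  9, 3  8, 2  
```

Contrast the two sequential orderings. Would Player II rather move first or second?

If Player I leads: Player II's best replies are A→c3, B→c1, C→c1, D→c2; Player I's induced payoffs 4, 2, 4, 9; outcome (D, c2), payoffs (9, 3).
If Player II leads: Player I's best replies are c1→A, c2→D, c3→D; Player II's induced payoffs 5, 3, 2; outcome (A, c1), payoffs (8, 5).
Player II gets 5 moving first and 3 moving second, so Player II prefers to move first.

first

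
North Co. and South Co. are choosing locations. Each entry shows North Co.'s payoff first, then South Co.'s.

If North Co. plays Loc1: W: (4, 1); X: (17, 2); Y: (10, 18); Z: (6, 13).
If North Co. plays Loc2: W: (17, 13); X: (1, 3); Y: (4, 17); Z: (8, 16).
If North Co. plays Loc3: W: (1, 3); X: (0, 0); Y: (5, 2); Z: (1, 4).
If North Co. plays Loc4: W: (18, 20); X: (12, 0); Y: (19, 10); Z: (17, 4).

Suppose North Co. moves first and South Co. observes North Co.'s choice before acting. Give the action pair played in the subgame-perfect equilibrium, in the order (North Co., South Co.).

South Co. best-responds to each possible North Co. move:
- Loc1 → South Co. plays Y (best of 1, 2, 18, 13); North Co. gets 10.
- Loc2 → South Co. plays Y (best of 13, 3, 17, 16); North Co. gets 4.
- Loc3 → South Co. plays Z (best of 3, 0, 2, 4); North Co. gets 1.
- Loc4 → South Co. plays W (best of 20, 0, 10, 4); North Co. gets 18.
North Co.'s induced payoffs are 10, 4, 1, 18, so North Co. commits to Loc4. Subgame-perfect outcome: (Loc4, W) with payoffs (18, 20).

(Loc4, W)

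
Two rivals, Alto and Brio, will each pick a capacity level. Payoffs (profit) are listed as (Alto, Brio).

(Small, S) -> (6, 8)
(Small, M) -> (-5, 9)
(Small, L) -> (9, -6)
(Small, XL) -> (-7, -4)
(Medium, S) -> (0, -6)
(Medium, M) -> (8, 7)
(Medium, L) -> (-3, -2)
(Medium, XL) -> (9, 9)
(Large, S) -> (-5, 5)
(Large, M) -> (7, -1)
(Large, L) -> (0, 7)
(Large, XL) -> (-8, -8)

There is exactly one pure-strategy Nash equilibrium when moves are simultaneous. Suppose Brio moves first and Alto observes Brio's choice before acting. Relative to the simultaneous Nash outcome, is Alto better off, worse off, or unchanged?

unchanged

Work backward from Alto's decision.
- S → Alto plays Small (best of 6, 0, -5); Brio gets 8.
- M → Alto plays Medium (best of -5, 8, 7); Brio gets 7.
- L → Alto plays Small (best of 9, -3, 0); Brio gets -6.
- XL → Alto plays Medium (best of -7, 9, -8); Brio gets 9.
Brio's induced payoffs are 8, 7, -6, 9, so Brio commits to XL. Subgame-perfect outcome: (Medium, XL) with payoffs (9, 9).
Now find the simultaneous Nash equilibrium.
Alto's best replies: S→Small; M→Medium; L→Small; XL→Medium.
Brio's best replies: Small→M; Medium→XL; Large→L.
The unique mutual best reply is (Medium, XL), giving (9, 9).
Alto earns 9 sequentially versus 9 at the Nash outcome: unchanged.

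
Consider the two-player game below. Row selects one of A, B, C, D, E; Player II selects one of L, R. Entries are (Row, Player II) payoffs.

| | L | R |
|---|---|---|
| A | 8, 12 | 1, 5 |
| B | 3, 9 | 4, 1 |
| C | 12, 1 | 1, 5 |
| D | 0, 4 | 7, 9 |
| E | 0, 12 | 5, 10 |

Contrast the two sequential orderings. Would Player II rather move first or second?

If Row leads: Player II's best replies are A→L, B→L, C→R, D→R, E→L; Row's induced payoffs 8, 3, 1, 7, 0; outcome (A, L), payoffs (8, 12).
If Player II leads: Row's best replies are L→C, R→D; Player II's induced payoffs 1, 9; outcome (D, R), payoffs (7, 9).
Player II gets 9 moving first and 12 moving second, so Player II prefers to move second.

second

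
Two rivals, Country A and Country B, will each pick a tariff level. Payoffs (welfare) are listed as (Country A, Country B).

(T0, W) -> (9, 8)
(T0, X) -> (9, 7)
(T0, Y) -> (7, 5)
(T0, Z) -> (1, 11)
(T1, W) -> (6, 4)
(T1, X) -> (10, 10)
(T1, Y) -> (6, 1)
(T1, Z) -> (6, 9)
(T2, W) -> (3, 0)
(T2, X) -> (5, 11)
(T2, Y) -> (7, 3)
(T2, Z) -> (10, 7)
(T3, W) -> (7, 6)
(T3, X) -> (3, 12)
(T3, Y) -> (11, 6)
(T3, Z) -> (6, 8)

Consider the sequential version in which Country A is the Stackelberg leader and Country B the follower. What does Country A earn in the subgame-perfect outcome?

Work backward from Country B's decision.
- T0: BR = Z, leader payoff 1.
- T1: BR = X, leader payoff 10.
- T2: BR = X, leader payoff 5.
- T3: BR = X, leader payoff 3.
Maximizing over 1, 10, 5, 3, Country A chooses T1. Subgame-perfect outcome: (T1, X) with payoffs (10, 10).

10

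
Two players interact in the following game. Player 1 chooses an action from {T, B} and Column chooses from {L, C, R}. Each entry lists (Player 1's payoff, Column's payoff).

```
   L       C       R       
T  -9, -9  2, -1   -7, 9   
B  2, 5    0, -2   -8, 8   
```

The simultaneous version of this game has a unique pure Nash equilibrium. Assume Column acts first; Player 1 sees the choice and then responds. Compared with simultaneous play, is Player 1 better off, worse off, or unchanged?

Work backward from Player 1's decision.
- L → Player 1 plays B (best of -9, 2); Column gets 5.
- C → Player 1 plays T (best of 2, 0); Column gets -1.
- R → Player 1 plays T (best of -7, -8); Column gets 9.
Among 5, -1, 9, the best is 9 at R. Subgame-perfect outcome: (T, R) with payoffs (-7, 9).
Under simultaneous play:
Player 1's best replies: L→B; C→T; R→T.
Column's best replies: T→R; B→R.
The unique mutual best reply is (T, R), giving (-7, 9).
Player 1 earns -7 sequentially versus -7 at the Nash outcome: unchanged.

unchanged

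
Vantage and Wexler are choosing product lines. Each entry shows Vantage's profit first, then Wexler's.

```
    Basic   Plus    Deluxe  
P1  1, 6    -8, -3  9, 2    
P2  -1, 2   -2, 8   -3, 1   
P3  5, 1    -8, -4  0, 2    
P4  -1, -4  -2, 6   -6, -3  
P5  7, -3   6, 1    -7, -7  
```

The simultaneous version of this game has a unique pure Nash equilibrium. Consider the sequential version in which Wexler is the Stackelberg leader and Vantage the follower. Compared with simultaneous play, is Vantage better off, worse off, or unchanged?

better off

Work backward from Vantage's decision.
- Basic: BR = P5, leader payoff -3.
- Plus: BR = P5, leader payoff 1.
- Deluxe: BR = P1, leader payoff 2.
Wexler's induced payoffs are -3, 1, 2, so Wexler commits to Deluxe. Subgame-perfect outcome: (P1, Deluxe) with payoffs (9, 2).
Now find the simultaneous Nash equilibrium.
Vantage's best replies: Basic→P5; Plus→P5; Deluxe→P1.
Wexler's best replies: P1→Basic; P2→Plus; P3→Deluxe; P4→Plus; P5→Plus.
The unique mutual best reply is (P5, Plus), giving (6, 1).
Vantage earns 9 sequentially versus 6 at the Nash outcome: better off.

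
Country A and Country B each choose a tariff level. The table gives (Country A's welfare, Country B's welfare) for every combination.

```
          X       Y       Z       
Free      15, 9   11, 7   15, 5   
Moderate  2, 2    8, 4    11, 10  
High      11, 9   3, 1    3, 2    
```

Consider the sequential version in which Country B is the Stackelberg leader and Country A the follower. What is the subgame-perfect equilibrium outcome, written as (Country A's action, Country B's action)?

Country A best-responds to each possible Country B move:
- X: BR = Free, leader payoff 9.
- Y: BR = Free, leader payoff 7.
- Z: BR = Free, leader payoff 5.
Among 9, 7, 5, the best is 9 at X. Subgame-perfect outcome: (Free, X) with payoffs (15, 9).

(Free, X)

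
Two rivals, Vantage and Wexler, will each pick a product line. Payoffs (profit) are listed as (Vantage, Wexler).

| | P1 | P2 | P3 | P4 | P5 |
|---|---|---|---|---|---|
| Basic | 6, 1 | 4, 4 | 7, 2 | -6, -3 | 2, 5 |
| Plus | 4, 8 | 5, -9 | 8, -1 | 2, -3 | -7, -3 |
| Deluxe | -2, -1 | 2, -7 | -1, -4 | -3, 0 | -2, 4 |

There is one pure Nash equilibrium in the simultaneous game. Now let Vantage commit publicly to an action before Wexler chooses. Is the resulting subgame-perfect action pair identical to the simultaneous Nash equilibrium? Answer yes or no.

Backward induction with Vantage moving first.
- Basic: BR = P5, leader payoff 2.
- Plus: BR = P1, leader payoff 4.
- Deluxe: BR = P5, leader payoff -2.
Vantage's induced payoffs are 2, 4, -2, so Vantage commits to Plus. Subgame-perfect outcome: (Plus, P1) with payoffs (4, 8).
Under simultaneous play:
Vantage's best replies: P1→Basic; P2→Plus; P3→Plus; P4→Plus; P5→Basic.
Wexler's best replies: Basic→P5; Plus→P1; Deluxe→P5.
The unique mutual best reply is (Basic, P5), giving (2, 5).
Sequential outcome (Plus, P1) differs from the Nash profile (Basic, P5).

no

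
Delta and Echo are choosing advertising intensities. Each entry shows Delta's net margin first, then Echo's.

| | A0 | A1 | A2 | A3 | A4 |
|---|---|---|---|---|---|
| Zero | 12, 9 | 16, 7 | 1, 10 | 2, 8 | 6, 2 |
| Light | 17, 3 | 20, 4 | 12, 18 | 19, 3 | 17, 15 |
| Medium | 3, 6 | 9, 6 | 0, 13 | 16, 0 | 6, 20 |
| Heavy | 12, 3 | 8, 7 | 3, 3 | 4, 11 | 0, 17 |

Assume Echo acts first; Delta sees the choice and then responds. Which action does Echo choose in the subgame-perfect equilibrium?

Backward induction with Echo moving first.
- A0: BR = Light, leader payoff 3.
- A1: BR = Light, leader payoff 4.
- A2: BR = Light, leader payoff 18.
- A3: BR = Light, leader payoff 3.
- A4: BR = Light, leader payoff 15.
Echo's induced payoffs are 3, 4, 18, 3, 15, so Echo commits to A2. Subgame-perfect outcome: (Light, A2) with payoffs (12, 18).

A2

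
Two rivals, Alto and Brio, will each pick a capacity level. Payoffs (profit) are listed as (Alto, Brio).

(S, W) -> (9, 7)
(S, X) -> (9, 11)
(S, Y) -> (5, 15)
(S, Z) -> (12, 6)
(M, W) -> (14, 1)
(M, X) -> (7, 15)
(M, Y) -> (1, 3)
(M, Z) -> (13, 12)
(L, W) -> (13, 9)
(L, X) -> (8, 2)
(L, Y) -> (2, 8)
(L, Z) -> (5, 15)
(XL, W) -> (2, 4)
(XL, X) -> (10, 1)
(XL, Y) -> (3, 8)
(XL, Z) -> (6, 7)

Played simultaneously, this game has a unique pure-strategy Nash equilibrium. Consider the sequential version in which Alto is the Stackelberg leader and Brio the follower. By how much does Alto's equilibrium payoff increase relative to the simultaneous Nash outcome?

Backward induction with Alto moving first.
- S: Brio compares 7, 11, 15, 6 and picks Y; Alto would get 5.
- M: Brio compares 1, 15, 3, 12 and picks X; Alto would get 7.
- L: Brio compares 9, 2, 8, 15 and picks Z; Alto would get 5.
- XL: Brio compares 4, 1, 8, 7 and picks Y; Alto would get 3.
Alto's induced payoffs are 5, 7, 5, 3, so Alto commits to M. Subgame-perfect outcome: (M, X) with payoffs (7, 15).
Now find the simultaneous Nash equilibrium.
Alto's best replies: W→M; X→XL; Y→S; Z→M.
Brio's best replies: S→Y; M→X; L→Z; XL→Y.
The unique mutual best reply is (S, Y), giving (5, 15).
Alto's commitment gain: 7 − 5 = 2.

2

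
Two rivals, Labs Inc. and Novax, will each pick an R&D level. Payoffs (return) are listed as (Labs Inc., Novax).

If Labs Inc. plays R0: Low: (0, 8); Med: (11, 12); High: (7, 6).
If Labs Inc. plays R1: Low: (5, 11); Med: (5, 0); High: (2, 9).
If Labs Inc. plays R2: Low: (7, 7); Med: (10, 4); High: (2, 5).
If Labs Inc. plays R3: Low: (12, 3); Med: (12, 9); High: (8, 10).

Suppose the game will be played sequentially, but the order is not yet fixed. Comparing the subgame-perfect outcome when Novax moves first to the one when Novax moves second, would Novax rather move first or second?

If Labs Inc. leads: Novax's best replies are R0→Med, R1→Low, R2→Low, R3→High; Labs Inc.'s induced payoffs 11, 5, 7, 8; outcome (R0, Med), payoffs (11, 12).
If Novax leads: Labs Inc.'s best replies are Low→R3, Med→R3, High→R3; Novax's induced payoffs 3, 9, 10; outcome (R3, High), payoffs (8, 10).
Novax gets 10 moving first and 12 moving second, so Novax prefers to move second.

second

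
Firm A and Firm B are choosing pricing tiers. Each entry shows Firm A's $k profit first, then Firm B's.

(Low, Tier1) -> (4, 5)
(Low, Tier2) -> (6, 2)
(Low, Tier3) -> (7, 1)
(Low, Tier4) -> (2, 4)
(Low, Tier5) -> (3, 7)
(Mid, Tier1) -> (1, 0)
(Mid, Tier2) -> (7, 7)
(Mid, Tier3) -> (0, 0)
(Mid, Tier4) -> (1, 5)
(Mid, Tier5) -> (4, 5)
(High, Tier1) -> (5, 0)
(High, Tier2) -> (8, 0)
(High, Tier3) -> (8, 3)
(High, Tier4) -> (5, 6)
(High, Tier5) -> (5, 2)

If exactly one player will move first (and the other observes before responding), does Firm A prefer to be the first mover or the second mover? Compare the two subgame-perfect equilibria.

If Firm A leads: Firm B's best replies are Low→Tier5, Mid→Tier2, High→Tier4; Firm A's induced payoffs 3, 7, 5; outcome (Mid, Tier2), payoffs (7, 7).
If Firm B leads: Firm A's best replies are Tier1→High, Tier2→High, Tier3→High, Tier4→High, Tier5→High; Firm B's induced payoffs 0, 0, 3, 6, 2; outcome (High, Tier4), payoffs (5, 6).
Firm A gets 7 moving first and 5 moving second, so Firm A prefers to move first.

first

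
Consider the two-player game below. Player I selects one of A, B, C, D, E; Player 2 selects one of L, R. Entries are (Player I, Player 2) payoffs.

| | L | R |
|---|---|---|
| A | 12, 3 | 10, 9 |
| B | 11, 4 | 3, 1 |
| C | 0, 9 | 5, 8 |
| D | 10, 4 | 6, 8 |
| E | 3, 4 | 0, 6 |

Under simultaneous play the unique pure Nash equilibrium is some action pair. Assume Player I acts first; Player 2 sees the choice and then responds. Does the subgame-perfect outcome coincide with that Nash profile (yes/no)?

Player 2 best-responds to each possible Player I move:
- A: BR = R, leader payoff 10.
- B: BR = L, leader payoff 11.
- C: BR = L, leader payoff 0.
- D: BR = R, leader payoff 6.
- E: BR = R, leader payoff 0.
Maximizing over 10, 11, 0, 6, 0, Player I chooses B. Subgame-perfect outcome: (B, L) with payoffs (11, 4).
Now find the simultaneous Nash equilibrium.
Player I's best replies: L→A; R→A.
Player 2's best replies: A→R; B→L; C→L; D→R; E→R.
The unique mutual best reply is (A, R), giving (10, 9).
Sequential outcome (B, L) differs from the Nash profile (A, R).

no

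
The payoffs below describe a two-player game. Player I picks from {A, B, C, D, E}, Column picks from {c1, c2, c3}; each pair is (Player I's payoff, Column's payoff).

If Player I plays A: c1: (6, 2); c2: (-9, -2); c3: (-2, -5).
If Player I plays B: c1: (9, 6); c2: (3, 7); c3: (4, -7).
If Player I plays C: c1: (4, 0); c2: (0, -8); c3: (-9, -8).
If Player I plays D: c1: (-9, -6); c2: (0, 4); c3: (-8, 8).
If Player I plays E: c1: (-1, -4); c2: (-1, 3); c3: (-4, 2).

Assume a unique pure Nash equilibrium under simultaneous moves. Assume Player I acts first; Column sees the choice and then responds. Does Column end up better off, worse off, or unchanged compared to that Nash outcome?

Work backward from Column's decision.
- A: BR = c1, leader payoff 6.
- B: BR = c2, leader payoff 3.
- C: BR = c1, leader payoff 4.
- D: BR = c3, leader payoff -8.
- E: BR = c2, leader payoff -1.
Maximizing over 6, 3, 4, -8, -1, Player I chooses A. Subgame-perfect outcome: (A, c1) with payoffs (6, 2).
For the simultaneous game, intersect best replies.
Player I's best replies: c1→B; c2→B; c3→B.
Column's best replies: A→c1; B→c2; C→c1; D→c3; E→c2.
The unique mutual best reply is (B, c2), giving (3, 7).
Column earns 2 sequentially versus 7 at the Nash outcome: worse off.

worse off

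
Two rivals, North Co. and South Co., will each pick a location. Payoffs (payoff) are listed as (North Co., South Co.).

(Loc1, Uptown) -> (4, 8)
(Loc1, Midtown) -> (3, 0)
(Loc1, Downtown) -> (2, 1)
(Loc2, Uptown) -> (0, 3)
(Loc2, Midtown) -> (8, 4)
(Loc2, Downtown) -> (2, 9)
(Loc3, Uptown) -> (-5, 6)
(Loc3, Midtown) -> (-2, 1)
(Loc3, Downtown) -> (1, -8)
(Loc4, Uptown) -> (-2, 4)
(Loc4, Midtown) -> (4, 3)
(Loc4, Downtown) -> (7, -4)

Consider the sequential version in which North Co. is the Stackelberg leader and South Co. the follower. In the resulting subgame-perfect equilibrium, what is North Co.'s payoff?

Backward induction with North Co. moving first.
- Loc1: South Co. compares 8, 0, 1 and picks Uptown; North Co. would get 4.
- Loc2: South Co. compares 3, 4, 9 and picks Downtown; North Co. would get 2.
- Loc3: South Co. compares 6, 1, -8 and picks Uptown; North Co. would get -5.
- Loc4: South Co. compares 4, 3, -4 and picks Uptown; North Co. would get -2.
Maximizing over 4, 2, -5, -2, North Co. chooses Loc1. Subgame-perfect outcome: (Loc1, Uptown) with payoffs (4, 8).

4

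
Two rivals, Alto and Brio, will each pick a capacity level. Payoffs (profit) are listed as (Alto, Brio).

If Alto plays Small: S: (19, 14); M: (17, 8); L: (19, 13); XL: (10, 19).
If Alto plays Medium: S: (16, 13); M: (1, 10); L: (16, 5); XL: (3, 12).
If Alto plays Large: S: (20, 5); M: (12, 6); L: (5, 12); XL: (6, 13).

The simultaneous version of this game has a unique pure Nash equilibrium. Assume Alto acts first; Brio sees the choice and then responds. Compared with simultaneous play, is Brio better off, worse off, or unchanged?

worse off

Solve by backward induction (Alto leads).
- Small → Brio plays XL (best of 14, 8, 13, 19); Alto gets 10.
- Medium → Brio plays S (best of 13, 10, 5, 12); Alto gets 16.
- Large → Brio plays XL (best of 5, 6, 12, 13); Alto gets 6.
Among 10, 16, 6, the best is 16 at Medium. Subgame-perfect outcome: (Medium, S) with payoffs (16, 13).
For the simultaneous game, intersect best replies.
Alto's best replies: S→Large; M→Small; L→Small; XL→Small.
Brio's best replies: Small→XL; Medium→S; Large→XL.
Only (Small, XL) has each player best-responding; Nash payoffs (10, 19).
Brio earns 13 sequentially versus 19 at the Nash outcome: worse off.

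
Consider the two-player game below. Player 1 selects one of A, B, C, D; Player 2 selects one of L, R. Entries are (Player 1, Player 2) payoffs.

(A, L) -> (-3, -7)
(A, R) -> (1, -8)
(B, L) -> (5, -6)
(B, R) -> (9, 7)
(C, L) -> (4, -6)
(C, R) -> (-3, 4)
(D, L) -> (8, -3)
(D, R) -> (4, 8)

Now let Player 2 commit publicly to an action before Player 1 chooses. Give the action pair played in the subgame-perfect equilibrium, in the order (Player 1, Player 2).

(B, R)

Backward induction with Player 2 moving first.
- L → Player 1 plays D (best of -3, 5, 4, 8); Player 2 gets -3.
- R → Player 1 plays B (best of 1, 9, -3, 4); Player 2 gets 7.
Player 2's induced payoffs are -3, 7, so Player 2 commits to R. Subgame-perfect outcome: (B, R) with payoffs (9, 7).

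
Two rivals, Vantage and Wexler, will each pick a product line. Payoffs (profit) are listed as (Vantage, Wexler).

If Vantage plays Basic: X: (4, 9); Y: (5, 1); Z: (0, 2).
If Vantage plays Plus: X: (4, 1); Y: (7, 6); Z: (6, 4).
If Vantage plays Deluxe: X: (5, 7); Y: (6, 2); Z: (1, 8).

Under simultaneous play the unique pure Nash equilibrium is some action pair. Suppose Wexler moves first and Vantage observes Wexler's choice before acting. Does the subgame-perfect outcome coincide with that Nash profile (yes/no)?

no

Work backward from Vantage's decision.
- X: BR = Deluxe, leader payoff 7.
- Y: BR = Plus, leader payoff 6.
- Z: BR = Plus, leader payoff 4.
Among 7, 6, 4, the best is 7 at X. Subgame-perfect outcome: (Deluxe, X) with payoffs (5, 7).
Under simultaneous play:
Vantage's best replies: X→Deluxe; Y→Plus; Z→Plus.
Wexler's best replies: Basic→X; Plus→Y; Deluxe→Z.
Only (Plus, Y) has each player best-responding; Nash payoffs (7, 6).
Sequential outcome (Deluxe, X) differs from the Nash profile (Plus, Y).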